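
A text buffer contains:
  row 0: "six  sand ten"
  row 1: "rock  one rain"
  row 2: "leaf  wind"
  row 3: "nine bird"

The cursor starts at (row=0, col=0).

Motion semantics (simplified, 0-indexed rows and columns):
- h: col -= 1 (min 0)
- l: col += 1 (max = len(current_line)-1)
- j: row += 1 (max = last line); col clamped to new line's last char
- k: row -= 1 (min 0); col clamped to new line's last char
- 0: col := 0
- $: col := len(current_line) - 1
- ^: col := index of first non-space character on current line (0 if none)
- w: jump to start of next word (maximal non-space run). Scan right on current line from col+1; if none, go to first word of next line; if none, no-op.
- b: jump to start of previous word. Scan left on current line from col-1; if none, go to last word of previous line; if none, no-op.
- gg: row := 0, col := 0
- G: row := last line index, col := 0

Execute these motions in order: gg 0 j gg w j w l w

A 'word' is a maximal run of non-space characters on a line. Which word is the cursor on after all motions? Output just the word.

After 1 (gg): row=0 col=0 char='s'
After 2 (0): row=0 col=0 char='s'
After 3 (j): row=1 col=0 char='r'
After 4 (gg): row=0 col=0 char='s'
After 5 (w): row=0 col=5 char='s'
After 6 (j): row=1 col=5 char='_'
After 7 (w): row=1 col=6 char='o'
After 8 (l): row=1 col=7 char='n'
After 9 (w): row=1 col=10 char='r'

Answer: rain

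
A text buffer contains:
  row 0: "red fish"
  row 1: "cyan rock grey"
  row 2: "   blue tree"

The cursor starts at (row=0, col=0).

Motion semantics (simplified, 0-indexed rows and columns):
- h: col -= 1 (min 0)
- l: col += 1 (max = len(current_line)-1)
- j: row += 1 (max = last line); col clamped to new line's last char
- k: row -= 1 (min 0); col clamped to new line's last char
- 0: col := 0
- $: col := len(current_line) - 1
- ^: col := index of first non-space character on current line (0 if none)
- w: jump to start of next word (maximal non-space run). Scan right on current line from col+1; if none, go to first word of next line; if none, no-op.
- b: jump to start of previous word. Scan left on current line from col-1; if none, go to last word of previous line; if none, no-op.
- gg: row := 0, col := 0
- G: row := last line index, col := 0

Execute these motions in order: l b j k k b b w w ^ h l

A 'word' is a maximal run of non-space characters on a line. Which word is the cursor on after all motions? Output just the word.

After 1 (l): row=0 col=1 char='e'
After 2 (b): row=0 col=0 char='r'
After 3 (j): row=1 col=0 char='c'
After 4 (k): row=0 col=0 char='r'
After 5 (k): row=0 col=0 char='r'
After 6 (b): row=0 col=0 char='r'
After 7 (b): row=0 col=0 char='r'
After 8 (w): row=0 col=4 char='f'
After 9 (w): row=1 col=0 char='c'
After 10 (^): row=1 col=0 char='c'
After 11 (h): row=1 col=0 char='c'
After 12 (l): row=1 col=1 char='y'

Answer: cyan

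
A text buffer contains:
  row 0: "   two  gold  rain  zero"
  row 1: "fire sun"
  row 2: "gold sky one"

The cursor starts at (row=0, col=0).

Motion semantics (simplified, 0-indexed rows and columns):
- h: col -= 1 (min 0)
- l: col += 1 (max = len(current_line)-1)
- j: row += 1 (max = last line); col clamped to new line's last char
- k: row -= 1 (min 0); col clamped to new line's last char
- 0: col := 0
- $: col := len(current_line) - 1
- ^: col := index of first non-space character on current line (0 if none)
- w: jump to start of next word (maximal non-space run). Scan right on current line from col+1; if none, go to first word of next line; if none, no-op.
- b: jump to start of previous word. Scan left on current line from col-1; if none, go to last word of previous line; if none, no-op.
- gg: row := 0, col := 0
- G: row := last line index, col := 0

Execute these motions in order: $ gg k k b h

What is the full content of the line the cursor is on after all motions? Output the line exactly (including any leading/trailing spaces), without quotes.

Answer:    two  gold  rain  zero

Derivation:
After 1 ($): row=0 col=23 char='o'
After 2 (gg): row=0 col=0 char='_'
After 3 (k): row=0 col=0 char='_'
After 4 (k): row=0 col=0 char='_'
After 5 (b): row=0 col=0 char='_'
After 6 (h): row=0 col=0 char='_'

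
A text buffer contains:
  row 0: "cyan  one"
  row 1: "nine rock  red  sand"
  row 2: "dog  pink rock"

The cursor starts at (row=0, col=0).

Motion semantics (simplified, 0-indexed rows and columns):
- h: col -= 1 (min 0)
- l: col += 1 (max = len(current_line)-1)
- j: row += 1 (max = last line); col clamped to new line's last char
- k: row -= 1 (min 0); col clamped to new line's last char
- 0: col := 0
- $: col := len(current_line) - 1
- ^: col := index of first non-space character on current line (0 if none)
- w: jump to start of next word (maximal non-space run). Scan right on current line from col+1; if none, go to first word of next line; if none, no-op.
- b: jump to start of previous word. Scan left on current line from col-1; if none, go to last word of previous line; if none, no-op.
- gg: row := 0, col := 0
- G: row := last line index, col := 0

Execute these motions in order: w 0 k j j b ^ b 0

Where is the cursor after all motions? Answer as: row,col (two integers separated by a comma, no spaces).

After 1 (w): row=0 col=6 char='o'
After 2 (0): row=0 col=0 char='c'
After 3 (k): row=0 col=0 char='c'
After 4 (j): row=1 col=0 char='n'
After 5 (j): row=2 col=0 char='d'
After 6 (b): row=1 col=16 char='s'
After 7 (^): row=1 col=0 char='n'
After 8 (b): row=0 col=6 char='o'
After 9 (0): row=0 col=0 char='c'

Answer: 0,0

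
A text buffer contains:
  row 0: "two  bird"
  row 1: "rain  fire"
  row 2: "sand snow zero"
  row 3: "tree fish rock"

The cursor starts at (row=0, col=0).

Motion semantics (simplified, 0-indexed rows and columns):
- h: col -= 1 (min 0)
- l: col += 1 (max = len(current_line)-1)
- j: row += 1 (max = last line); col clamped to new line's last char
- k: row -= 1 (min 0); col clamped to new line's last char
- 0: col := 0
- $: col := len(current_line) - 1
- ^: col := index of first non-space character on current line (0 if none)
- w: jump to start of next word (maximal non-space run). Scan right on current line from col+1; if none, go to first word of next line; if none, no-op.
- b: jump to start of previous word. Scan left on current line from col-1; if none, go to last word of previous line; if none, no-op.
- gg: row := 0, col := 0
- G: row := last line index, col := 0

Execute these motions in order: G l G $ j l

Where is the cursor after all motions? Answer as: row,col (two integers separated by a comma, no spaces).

After 1 (G): row=3 col=0 char='t'
After 2 (l): row=3 col=1 char='r'
After 3 (G): row=3 col=0 char='t'
After 4 ($): row=3 col=13 char='k'
After 5 (j): row=3 col=13 char='k'
After 6 (l): row=3 col=13 char='k'

Answer: 3,13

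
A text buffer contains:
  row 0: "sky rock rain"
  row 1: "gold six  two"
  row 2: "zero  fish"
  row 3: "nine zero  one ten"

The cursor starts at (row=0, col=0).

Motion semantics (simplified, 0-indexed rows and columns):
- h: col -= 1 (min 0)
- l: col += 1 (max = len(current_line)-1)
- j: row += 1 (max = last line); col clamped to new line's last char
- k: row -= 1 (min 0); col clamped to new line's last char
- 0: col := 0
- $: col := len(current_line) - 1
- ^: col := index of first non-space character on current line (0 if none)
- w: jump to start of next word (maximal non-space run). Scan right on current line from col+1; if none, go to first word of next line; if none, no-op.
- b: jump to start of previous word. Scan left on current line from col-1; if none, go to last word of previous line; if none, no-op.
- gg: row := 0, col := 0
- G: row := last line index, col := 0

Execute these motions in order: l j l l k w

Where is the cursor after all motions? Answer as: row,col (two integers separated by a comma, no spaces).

Answer: 0,4

Derivation:
After 1 (l): row=0 col=1 char='k'
After 2 (j): row=1 col=1 char='o'
After 3 (l): row=1 col=2 char='l'
After 4 (l): row=1 col=3 char='d'
After 5 (k): row=0 col=3 char='_'
After 6 (w): row=0 col=4 char='r'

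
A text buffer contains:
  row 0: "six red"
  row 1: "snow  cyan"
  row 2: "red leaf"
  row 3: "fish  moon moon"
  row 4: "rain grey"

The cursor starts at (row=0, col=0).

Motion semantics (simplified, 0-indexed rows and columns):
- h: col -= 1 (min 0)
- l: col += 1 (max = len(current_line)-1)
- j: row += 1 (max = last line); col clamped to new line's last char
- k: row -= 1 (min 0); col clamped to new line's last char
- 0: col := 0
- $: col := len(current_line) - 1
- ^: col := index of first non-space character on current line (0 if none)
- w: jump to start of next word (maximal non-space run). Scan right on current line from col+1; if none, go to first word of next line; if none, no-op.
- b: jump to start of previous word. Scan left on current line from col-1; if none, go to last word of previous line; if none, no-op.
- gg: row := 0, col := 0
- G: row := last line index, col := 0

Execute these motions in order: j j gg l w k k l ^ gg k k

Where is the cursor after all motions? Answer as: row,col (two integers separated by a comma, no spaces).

Answer: 0,0

Derivation:
After 1 (j): row=1 col=0 char='s'
After 2 (j): row=2 col=0 char='r'
After 3 (gg): row=0 col=0 char='s'
After 4 (l): row=0 col=1 char='i'
After 5 (w): row=0 col=4 char='r'
After 6 (k): row=0 col=4 char='r'
After 7 (k): row=0 col=4 char='r'
After 8 (l): row=0 col=5 char='e'
After 9 (^): row=0 col=0 char='s'
After 10 (gg): row=0 col=0 char='s'
After 11 (k): row=0 col=0 char='s'
After 12 (k): row=0 col=0 char='s'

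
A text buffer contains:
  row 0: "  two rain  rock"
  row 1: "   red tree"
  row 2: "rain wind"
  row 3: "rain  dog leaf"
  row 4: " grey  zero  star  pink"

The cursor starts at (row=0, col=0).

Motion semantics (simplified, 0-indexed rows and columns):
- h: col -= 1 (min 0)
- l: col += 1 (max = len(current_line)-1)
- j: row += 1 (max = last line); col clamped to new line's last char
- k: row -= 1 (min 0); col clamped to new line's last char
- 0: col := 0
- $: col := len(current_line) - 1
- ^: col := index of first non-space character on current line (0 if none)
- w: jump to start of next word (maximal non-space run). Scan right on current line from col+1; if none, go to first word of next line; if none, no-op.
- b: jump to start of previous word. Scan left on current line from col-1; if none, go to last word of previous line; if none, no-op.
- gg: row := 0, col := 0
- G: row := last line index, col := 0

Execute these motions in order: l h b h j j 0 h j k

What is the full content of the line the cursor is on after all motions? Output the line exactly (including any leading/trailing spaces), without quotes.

After 1 (l): row=0 col=1 char='_'
After 2 (h): row=0 col=0 char='_'
After 3 (b): row=0 col=0 char='_'
After 4 (h): row=0 col=0 char='_'
After 5 (j): row=1 col=0 char='_'
After 6 (j): row=2 col=0 char='r'
After 7 (0): row=2 col=0 char='r'
After 8 (h): row=2 col=0 char='r'
After 9 (j): row=3 col=0 char='r'
After 10 (k): row=2 col=0 char='r'

Answer: rain wind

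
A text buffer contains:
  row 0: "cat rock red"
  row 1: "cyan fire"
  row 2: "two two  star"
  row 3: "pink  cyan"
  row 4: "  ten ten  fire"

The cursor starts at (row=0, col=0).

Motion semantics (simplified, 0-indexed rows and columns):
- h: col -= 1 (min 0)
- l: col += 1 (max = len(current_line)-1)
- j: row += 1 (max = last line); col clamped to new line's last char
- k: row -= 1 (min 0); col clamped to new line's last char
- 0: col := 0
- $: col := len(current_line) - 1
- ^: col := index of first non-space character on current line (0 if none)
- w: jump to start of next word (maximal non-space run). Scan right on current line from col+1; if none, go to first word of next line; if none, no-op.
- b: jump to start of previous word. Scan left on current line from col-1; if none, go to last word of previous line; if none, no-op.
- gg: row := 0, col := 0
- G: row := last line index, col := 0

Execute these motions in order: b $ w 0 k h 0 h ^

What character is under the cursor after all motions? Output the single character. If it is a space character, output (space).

After 1 (b): row=0 col=0 char='c'
After 2 ($): row=0 col=11 char='d'
After 3 (w): row=1 col=0 char='c'
After 4 (0): row=1 col=0 char='c'
After 5 (k): row=0 col=0 char='c'
After 6 (h): row=0 col=0 char='c'
After 7 (0): row=0 col=0 char='c'
After 8 (h): row=0 col=0 char='c'
After 9 (^): row=0 col=0 char='c'

Answer: c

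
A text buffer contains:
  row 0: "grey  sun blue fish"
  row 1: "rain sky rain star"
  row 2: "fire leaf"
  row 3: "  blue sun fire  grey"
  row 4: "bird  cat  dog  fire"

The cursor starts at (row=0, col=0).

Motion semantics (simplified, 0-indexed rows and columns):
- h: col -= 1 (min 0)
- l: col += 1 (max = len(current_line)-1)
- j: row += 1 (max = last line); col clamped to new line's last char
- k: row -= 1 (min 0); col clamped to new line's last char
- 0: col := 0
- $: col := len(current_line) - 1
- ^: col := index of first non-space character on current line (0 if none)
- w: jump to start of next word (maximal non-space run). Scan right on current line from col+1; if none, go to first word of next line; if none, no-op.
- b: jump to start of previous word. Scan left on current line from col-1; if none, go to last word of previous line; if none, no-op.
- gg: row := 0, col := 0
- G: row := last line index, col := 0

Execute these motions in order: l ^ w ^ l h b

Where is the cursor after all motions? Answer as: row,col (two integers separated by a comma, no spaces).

Answer: 0,0

Derivation:
After 1 (l): row=0 col=1 char='r'
After 2 (^): row=0 col=0 char='g'
After 3 (w): row=0 col=6 char='s'
After 4 (^): row=0 col=0 char='g'
After 5 (l): row=0 col=1 char='r'
After 6 (h): row=0 col=0 char='g'
After 7 (b): row=0 col=0 char='g'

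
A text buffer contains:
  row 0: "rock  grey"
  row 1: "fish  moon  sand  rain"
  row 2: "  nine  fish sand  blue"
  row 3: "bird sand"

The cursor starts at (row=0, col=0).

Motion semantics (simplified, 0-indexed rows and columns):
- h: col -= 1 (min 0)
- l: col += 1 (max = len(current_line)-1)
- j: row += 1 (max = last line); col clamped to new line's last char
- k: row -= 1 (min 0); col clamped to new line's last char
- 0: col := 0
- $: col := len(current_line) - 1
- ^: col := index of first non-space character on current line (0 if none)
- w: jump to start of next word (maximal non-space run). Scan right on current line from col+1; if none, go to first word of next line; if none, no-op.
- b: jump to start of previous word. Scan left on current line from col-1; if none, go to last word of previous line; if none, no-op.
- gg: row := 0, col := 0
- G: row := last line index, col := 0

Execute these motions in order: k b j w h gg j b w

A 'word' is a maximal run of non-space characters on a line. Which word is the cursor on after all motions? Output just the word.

Answer: fish

Derivation:
After 1 (k): row=0 col=0 char='r'
After 2 (b): row=0 col=0 char='r'
After 3 (j): row=1 col=0 char='f'
After 4 (w): row=1 col=6 char='m'
After 5 (h): row=1 col=5 char='_'
After 6 (gg): row=0 col=0 char='r'
After 7 (j): row=1 col=0 char='f'
After 8 (b): row=0 col=6 char='g'
After 9 (w): row=1 col=0 char='f'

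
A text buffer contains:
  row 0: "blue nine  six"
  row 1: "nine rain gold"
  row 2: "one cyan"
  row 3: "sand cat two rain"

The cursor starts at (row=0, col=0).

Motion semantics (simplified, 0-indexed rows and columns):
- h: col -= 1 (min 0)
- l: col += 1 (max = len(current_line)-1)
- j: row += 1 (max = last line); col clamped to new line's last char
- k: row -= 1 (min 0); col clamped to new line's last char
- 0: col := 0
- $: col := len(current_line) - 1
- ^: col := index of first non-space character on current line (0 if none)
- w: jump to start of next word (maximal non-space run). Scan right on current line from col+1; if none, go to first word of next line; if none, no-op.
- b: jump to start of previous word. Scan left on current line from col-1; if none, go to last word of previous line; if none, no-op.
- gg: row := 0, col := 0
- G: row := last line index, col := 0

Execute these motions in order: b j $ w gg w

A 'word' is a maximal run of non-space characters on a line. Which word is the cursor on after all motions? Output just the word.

After 1 (b): row=0 col=0 char='b'
After 2 (j): row=1 col=0 char='n'
After 3 ($): row=1 col=13 char='d'
After 4 (w): row=2 col=0 char='o'
After 5 (gg): row=0 col=0 char='b'
After 6 (w): row=0 col=5 char='n'

Answer: nine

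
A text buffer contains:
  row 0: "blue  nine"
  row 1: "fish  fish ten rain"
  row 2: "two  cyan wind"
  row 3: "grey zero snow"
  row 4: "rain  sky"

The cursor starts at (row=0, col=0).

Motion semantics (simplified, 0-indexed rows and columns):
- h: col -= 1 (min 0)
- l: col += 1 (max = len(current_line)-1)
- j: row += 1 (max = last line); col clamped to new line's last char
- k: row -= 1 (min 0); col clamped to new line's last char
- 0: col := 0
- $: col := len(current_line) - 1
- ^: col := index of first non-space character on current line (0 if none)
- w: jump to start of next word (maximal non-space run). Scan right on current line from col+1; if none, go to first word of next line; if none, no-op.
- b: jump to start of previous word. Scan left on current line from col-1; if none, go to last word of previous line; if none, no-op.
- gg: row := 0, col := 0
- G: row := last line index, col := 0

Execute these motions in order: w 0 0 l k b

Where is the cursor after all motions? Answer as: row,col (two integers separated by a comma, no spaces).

Answer: 0,0

Derivation:
After 1 (w): row=0 col=6 char='n'
After 2 (0): row=0 col=0 char='b'
After 3 (0): row=0 col=0 char='b'
After 4 (l): row=0 col=1 char='l'
After 5 (k): row=0 col=1 char='l'
After 6 (b): row=0 col=0 char='b'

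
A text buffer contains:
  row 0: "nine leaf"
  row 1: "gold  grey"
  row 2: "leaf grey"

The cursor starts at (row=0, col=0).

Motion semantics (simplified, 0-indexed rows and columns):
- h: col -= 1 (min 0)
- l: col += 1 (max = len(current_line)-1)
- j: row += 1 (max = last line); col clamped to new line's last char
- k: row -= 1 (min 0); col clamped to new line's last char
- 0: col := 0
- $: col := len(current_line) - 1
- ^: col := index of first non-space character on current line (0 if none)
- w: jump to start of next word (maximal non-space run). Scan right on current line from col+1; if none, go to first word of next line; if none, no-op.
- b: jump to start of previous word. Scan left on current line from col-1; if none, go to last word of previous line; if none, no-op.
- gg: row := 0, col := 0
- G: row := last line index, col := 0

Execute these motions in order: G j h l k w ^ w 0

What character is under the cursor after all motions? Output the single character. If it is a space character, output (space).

Answer: g

Derivation:
After 1 (G): row=2 col=0 char='l'
After 2 (j): row=2 col=0 char='l'
After 3 (h): row=2 col=0 char='l'
After 4 (l): row=2 col=1 char='e'
After 5 (k): row=1 col=1 char='o'
After 6 (w): row=1 col=6 char='g'
After 7 (^): row=1 col=0 char='g'
After 8 (w): row=1 col=6 char='g'
After 9 (0): row=1 col=0 char='g'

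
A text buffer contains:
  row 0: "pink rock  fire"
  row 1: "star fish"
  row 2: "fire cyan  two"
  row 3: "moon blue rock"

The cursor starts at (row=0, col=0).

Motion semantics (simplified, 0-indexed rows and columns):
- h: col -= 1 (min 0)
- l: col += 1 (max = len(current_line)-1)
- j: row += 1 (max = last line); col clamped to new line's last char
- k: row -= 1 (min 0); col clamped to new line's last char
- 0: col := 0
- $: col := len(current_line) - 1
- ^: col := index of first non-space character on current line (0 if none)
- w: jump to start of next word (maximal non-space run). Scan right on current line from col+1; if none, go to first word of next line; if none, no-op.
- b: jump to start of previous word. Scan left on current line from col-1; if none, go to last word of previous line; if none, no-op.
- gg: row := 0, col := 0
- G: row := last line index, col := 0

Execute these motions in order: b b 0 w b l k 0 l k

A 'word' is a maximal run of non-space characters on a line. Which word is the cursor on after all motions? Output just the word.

Answer: pink

Derivation:
After 1 (b): row=0 col=0 char='p'
After 2 (b): row=0 col=0 char='p'
After 3 (0): row=0 col=0 char='p'
After 4 (w): row=0 col=5 char='r'
After 5 (b): row=0 col=0 char='p'
After 6 (l): row=0 col=1 char='i'
After 7 (k): row=0 col=1 char='i'
After 8 (0): row=0 col=0 char='p'
After 9 (l): row=0 col=1 char='i'
After 10 (k): row=0 col=1 char='i'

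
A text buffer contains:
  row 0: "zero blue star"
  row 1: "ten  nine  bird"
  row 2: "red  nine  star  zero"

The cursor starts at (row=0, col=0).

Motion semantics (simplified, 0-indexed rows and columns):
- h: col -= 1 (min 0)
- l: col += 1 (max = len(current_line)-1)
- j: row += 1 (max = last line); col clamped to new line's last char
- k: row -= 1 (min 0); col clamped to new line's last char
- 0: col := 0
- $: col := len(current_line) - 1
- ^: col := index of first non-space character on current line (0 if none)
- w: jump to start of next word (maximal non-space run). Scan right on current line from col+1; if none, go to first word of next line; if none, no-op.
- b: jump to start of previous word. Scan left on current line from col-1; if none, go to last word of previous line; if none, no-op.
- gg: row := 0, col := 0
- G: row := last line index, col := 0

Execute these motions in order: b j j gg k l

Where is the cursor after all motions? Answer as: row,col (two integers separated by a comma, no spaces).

Answer: 0,1

Derivation:
After 1 (b): row=0 col=0 char='z'
After 2 (j): row=1 col=0 char='t'
After 3 (j): row=2 col=0 char='r'
After 4 (gg): row=0 col=0 char='z'
After 5 (k): row=0 col=0 char='z'
After 6 (l): row=0 col=1 char='e'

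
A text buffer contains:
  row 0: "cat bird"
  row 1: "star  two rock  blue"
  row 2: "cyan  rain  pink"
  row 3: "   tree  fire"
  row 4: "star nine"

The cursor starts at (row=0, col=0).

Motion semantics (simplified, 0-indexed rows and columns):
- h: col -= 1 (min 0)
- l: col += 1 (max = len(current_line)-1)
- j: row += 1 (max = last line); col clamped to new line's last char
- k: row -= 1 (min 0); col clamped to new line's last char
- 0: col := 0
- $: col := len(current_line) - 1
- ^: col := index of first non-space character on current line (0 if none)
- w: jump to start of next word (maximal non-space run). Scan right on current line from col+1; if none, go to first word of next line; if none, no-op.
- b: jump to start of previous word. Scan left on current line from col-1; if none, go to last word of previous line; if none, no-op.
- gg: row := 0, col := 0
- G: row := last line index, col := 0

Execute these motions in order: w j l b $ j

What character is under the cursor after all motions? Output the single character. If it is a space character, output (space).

After 1 (w): row=0 col=4 char='b'
After 2 (j): row=1 col=4 char='_'
After 3 (l): row=1 col=5 char='_'
After 4 (b): row=1 col=0 char='s'
After 5 ($): row=1 col=19 char='e'
After 6 (j): row=2 col=15 char='k'

Answer: k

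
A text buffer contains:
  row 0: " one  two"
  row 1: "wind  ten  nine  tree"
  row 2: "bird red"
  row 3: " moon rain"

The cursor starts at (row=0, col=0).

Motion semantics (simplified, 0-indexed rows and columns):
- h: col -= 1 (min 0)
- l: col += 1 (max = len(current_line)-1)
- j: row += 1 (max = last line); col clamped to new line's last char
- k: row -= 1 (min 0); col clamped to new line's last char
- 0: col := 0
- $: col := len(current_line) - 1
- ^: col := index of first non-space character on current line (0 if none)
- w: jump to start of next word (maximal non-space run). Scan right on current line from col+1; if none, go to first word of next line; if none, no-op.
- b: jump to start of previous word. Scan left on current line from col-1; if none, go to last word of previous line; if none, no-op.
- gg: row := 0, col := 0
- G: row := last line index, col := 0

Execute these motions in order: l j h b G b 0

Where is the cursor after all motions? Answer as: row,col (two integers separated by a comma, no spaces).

Answer: 2,0

Derivation:
After 1 (l): row=0 col=1 char='o'
After 2 (j): row=1 col=1 char='i'
After 3 (h): row=1 col=0 char='w'
After 4 (b): row=0 col=6 char='t'
After 5 (G): row=3 col=0 char='_'
After 6 (b): row=2 col=5 char='r'
After 7 (0): row=2 col=0 char='b'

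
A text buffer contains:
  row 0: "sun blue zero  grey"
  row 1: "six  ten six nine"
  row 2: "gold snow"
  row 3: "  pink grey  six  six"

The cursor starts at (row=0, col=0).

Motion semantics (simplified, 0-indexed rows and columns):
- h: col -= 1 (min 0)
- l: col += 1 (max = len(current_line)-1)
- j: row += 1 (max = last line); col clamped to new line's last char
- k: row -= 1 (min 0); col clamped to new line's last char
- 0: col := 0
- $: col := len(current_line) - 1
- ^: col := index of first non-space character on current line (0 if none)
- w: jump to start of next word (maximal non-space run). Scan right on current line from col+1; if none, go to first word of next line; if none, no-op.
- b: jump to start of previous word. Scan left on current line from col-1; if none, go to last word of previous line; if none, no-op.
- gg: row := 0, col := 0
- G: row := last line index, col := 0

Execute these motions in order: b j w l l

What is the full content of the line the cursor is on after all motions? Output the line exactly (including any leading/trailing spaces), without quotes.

Answer: six  ten six nine

Derivation:
After 1 (b): row=0 col=0 char='s'
After 2 (j): row=1 col=0 char='s'
After 3 (w): row=1 col=5 char='t'
After 4 (l): row=1 col=6 char='e'
After 5 (l): row=1 col=7 char='n'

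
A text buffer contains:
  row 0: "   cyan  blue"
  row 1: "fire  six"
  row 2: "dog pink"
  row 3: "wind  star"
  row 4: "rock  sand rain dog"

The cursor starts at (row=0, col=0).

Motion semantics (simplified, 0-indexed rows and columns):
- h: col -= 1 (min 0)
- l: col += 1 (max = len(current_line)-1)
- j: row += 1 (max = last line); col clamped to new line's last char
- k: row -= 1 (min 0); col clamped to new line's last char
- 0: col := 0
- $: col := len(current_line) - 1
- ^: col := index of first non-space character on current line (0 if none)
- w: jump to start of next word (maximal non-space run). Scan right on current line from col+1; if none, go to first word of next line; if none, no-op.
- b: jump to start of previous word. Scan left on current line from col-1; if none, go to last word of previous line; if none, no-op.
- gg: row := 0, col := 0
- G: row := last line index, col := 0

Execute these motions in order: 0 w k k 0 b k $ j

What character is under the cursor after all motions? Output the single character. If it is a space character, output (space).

Answer: x

Derivation:
After 1 (0): row=0 col=0 char='_'
After 2 (w): row=0 col=3 char='c'
After 3 (k): row=0 col=3 char='c'
After 4 (k): row=0 col=3 char='c'
After 5 (0): row=0 col=0 char='_'
After 6 (b): row=0 col=0 char='_'
After 7 (k): row=0 col=0 char='_'
After 8 ($): row=0 col=12 char='e'
After 9 (j): row=1 col=8 char='x'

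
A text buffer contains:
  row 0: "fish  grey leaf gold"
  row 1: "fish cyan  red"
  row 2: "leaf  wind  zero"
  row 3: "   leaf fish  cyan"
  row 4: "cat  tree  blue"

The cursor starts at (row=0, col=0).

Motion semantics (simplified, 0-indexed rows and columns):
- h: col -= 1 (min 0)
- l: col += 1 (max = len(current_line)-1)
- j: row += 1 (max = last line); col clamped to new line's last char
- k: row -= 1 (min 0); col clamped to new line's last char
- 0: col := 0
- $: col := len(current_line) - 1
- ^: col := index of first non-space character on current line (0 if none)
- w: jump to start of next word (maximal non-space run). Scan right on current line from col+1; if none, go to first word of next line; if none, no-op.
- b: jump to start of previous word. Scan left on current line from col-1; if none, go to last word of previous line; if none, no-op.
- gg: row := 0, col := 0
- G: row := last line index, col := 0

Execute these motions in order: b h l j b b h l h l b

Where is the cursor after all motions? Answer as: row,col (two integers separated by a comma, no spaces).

Answer: 0,11

Derivation:
After 1 (b): row=0 col=0 char='f'
After 2 (h): row=0 col=0 char='f'
After 3 (l): row=0 col=1 char='i'
After 4 (j): row=1 col=1 char='i'
After 5 (b): row=1 col=0 char='f'
After 6 (b): row=0 col=16 char='g'
After 7 (h): row=0 col=15 char='_'
After 8 (l): row=0 col=16 char='g'
After 9 (h): row=0 col=15 char='_'
After 10 (l): row=0 col=16 char='g'
After 11 (b): row=0 col=11 char='l'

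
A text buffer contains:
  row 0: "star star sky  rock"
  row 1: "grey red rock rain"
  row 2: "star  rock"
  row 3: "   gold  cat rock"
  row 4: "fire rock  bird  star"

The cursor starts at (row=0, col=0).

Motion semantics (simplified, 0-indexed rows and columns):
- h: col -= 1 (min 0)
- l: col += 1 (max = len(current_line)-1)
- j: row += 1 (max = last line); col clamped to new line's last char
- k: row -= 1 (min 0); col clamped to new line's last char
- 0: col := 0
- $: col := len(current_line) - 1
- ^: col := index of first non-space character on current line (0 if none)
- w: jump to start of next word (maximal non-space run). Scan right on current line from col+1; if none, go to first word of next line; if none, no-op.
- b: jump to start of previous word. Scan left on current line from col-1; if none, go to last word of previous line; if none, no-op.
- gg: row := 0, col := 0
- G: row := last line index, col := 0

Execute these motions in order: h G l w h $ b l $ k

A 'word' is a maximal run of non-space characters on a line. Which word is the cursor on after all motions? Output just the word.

Answer: rock

Derivation:
After 1 (h): row=0 col=0 char='s'
After 2 (G): row=4 col=0 char='f'
After 3 (l): row=4 col=1 char='i'
After 4 (w): row=4 col=5 char='r'
After 5 (h): row=4 col=4 char='_'
After 6 ($): row=4 col=20 char='r'
After 7 (b): row=4 col=17 char='s'
After 8 (l): row=4 col=18 char='t'
After 9 ($): row=4 col=20 char='r'
After 10 (k): row=3 col=16 char='k'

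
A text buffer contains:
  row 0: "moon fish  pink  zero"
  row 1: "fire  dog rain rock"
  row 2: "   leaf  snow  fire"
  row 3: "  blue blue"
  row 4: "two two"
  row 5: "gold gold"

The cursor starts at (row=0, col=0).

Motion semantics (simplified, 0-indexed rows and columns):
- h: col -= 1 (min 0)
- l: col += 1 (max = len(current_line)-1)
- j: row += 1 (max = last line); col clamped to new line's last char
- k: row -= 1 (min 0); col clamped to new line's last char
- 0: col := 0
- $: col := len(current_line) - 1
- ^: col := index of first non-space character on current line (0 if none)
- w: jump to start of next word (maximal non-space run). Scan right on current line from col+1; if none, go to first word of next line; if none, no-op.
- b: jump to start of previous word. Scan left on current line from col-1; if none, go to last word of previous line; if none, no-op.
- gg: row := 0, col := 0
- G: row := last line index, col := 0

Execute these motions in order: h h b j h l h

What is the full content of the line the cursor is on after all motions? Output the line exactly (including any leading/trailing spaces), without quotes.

Answer: fire  dog rain rock

Derivation:
After 1 (h): row=0 col=0 char='m'
After 2 (h): row=0 col=0 char='m'
After 3 (b): row=0 col=0 char='m'
After 4 (j): row=1 col=0 char='f'
After 5 (h): row=1 col=0 char='f'
After 6 (l): row=1 col=1 char='i'
After 7 (h): row=1 col=0 char='f'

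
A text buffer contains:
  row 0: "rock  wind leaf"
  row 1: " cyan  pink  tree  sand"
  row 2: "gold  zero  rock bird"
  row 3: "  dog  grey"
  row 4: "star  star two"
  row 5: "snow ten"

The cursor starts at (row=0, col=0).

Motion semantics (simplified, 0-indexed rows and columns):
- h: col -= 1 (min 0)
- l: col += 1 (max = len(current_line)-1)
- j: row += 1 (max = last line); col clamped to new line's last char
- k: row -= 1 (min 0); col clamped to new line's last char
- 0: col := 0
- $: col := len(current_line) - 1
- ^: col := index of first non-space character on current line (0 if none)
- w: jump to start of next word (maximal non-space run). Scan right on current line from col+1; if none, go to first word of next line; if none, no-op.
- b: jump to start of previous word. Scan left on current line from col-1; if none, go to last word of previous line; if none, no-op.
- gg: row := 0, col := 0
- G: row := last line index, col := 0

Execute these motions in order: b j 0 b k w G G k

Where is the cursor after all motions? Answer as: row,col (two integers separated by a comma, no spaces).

After 1 (b): row=0 col=0 char='r'
After 2 (j): row=1 col=0 char='_'
After 3 (0): row=1 col=0 char='_'
After 4 (b): row=0 col=11 char='l'
After 5 (k): row=0 col=11 char='l'
After 6 (w): row=1 col=1 char='c'
After 7 (G): row=5 col=0 char='s'
After 8 (G): row=5 col=0 char='s'
After 9 (k): row=4 col=0 char='s'

Answer: 4,0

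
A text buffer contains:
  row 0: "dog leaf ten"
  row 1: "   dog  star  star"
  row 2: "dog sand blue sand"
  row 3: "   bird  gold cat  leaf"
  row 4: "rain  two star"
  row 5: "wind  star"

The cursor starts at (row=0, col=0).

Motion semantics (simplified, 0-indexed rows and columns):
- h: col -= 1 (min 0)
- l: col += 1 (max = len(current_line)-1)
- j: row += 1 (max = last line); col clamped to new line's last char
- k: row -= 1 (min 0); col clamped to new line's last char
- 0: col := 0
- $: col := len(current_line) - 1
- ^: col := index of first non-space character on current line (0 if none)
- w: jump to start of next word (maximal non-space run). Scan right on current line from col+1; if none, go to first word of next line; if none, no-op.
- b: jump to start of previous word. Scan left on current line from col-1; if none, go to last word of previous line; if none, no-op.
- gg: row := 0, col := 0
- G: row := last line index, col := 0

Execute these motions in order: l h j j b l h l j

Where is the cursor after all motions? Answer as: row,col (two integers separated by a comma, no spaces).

Answer: 2,15

Derivation:
After 1 (l): row=0 col=1 char='o'
After 2 (h): row=0 col=0 char='d'
After 3 (j): row=1 col=0 char='_'
After 4 (j): row=2 col=0 char='d'
After 5 (b): row=1 col=14 char='s'
After 6 (l): row=1 col=15 char='t'
After 7 (h): row=1 col=14 char='s'
After 8 (l): row=1 col=15 char='t'
After 9 (j): row=2 col=15 char='a'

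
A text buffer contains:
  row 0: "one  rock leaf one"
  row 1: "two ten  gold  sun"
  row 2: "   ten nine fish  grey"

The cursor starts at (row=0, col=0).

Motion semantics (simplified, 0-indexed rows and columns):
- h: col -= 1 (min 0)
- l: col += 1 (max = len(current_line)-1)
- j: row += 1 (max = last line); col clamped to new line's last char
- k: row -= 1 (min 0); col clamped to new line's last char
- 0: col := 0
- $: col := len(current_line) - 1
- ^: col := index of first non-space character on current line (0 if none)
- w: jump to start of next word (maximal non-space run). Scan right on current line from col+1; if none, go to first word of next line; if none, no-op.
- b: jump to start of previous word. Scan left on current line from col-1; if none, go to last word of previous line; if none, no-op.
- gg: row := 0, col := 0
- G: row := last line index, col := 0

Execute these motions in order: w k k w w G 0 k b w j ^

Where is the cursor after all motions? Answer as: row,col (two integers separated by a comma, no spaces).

Answer: 2,3

Derivation:
After 1 (w): row=0 col=5 char='r'
After 2 (k): row=0 col=5 char='r'
After 3 (k): row=0 col=5 char='r'
After 4 (w): row=0 col=10 char='l'
After 5 (w): row=0 col=15 char='o'
After 6 (G): row=2 col=0 char='_'
After 7 (0): row=2 col=0 char='_'
After 8 (k): row=1 col=0 char='t'
After 9 (b): row=0 col=15 char='o'
After 10 (w): row=1 col=0 char='t'
After 11 (j): row=2 col=0 char='_'
After 12 (^): row=2 col=3 char='t'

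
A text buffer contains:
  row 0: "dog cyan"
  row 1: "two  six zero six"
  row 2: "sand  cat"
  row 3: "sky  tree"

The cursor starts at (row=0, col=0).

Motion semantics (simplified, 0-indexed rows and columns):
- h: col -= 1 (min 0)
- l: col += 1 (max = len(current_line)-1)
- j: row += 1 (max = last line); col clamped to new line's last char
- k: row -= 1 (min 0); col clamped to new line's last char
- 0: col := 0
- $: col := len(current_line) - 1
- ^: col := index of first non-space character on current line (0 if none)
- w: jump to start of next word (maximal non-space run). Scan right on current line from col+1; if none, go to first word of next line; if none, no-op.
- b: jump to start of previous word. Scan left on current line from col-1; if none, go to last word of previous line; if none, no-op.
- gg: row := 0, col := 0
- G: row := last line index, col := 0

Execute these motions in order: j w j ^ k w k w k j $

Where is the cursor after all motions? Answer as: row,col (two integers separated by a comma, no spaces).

Answer: 1,16

Derivation:
After 1 (j): row=1 col=0 char='t'
After 2 (w): row=1 col=5 char='s'
After 3 (j): row=2 col=5 char='_'
After 4 (^): row=2 col=0 char='s'
After 5 (k): row=1 col=0 char='t'
After 6 (w): row=1 col=5 char='s'
After 7 (k): row=0 col=5 char='y'
After 8 (w): row=1 col=0 char='t'
After 9 (k): row=0 col=0 char='d'
After 10 (j): row=1 col=0 char='t'
After 11 ($): row=1 col=16 char='x'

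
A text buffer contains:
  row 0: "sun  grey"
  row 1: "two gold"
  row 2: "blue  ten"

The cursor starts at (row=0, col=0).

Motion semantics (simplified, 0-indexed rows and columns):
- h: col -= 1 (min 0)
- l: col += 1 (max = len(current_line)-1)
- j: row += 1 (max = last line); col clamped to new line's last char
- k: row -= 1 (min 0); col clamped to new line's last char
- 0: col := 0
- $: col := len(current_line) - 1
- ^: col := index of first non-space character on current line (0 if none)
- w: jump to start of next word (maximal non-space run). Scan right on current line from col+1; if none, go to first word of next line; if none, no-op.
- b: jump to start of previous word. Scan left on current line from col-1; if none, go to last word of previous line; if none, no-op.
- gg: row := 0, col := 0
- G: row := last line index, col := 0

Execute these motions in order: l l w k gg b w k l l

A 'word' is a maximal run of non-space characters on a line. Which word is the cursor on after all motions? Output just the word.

Answer: grey

Derivation:
After 1 (l): row=0 col=1 char='u'
After 2 (l): row=0 col=2 char='n'
After 3 (w): row=0 col=5 char='g'
After 4 (k): row=0 col=5 char='g'
After 5 (gg): row=0 col=0 char='s'
After 6 (b): row=0 col=0 char='s'
After 7 (w): row=0 col=5 char='g'
After 8 (k): row=0 col=5 char='g'
After 9 (l): row=0 col=6 char='r'
After 10 (l): row=0 col=7 char='e'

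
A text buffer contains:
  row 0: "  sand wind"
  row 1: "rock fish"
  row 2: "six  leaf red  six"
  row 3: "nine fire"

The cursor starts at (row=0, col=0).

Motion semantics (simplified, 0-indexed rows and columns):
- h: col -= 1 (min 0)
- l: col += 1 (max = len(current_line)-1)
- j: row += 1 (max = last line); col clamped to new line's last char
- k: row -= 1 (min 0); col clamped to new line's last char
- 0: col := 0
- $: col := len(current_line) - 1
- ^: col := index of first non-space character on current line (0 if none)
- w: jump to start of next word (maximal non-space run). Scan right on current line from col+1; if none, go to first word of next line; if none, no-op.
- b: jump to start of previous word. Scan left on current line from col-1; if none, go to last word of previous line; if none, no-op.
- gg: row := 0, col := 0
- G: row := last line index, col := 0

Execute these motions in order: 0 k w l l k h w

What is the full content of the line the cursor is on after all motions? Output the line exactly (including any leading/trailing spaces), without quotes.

Answer:   sand wind

Derivation:
After 1 (0): row=0 col=0 char='_'
After 2 (k): row=0 col=0 char='_'
After 3 (w): row=0 col=2 char='s'
After 4 (l): row=0 col=3 char='a'
After 5 (l): row=0 col=4 char='n'
After 6 (k): row=0 col=4 char='n'
After 7 (h): row=0 col=3 char='a'
After 8 (w): row=0 col=7 char='w'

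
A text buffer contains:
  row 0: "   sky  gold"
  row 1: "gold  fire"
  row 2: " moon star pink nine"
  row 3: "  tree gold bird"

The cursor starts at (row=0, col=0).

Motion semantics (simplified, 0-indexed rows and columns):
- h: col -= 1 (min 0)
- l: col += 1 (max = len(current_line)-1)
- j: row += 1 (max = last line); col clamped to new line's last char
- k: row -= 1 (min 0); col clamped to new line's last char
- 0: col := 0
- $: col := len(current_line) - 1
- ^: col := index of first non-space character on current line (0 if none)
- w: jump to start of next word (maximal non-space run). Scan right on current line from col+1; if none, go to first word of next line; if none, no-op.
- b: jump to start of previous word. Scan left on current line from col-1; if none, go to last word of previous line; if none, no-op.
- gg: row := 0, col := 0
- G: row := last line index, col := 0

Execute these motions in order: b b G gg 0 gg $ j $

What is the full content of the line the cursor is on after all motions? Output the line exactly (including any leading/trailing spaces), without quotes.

After 1 (b): row=0 col=0 char='_'
After 2 (b): row=0 col=0 char='_'
After 3 (G): row=3 col=0 char='_'
After 4 (gg): row=0 col=0 char='_'
After 5 (0): row=0 col=0 char='_'
After 6 (gg): row=0 col=0 char='_'
After 7 ($): row=0 col=11 char='d'
After 8 (j): row=1 col=9 char='e'
After 9 ($): row=1 col=9 char='e'

Answer: gold  fire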